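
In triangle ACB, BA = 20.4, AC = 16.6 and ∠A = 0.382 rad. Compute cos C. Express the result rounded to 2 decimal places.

-0.29

By the law of cosines, CB² = BA² + AC² − 2·BA·AC·cos A = 63.258, so CB ≈ 7.9535.
Law of cosines again: cos C = (AC² + CB² − BA²)/(2·AC·CB) ≈ -0.29290, so ∠C ≈ 1.868 rad.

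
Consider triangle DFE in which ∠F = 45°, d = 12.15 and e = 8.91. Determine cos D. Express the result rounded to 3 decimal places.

cos D ≈ 0.037

By the law of cosines, f² = e² + d² − 2·e·d·cos F = 73.913, so f ≈ 8.5973.
Law of cosines again: cos D = (f² + e² − d²)/(2·f·e) ≈ 0.03706, so ∠D ≈ 87.88°.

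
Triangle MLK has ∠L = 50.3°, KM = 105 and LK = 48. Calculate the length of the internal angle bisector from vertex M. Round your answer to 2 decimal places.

t_M ≈ 113.89

Law of sines: sin M = LK·sin L/KM ≈ 0.35173.
Since KM ≥ LK, only the acute value applies: ∠M ≈ 20.59°.
Then ∠K = 180° − ∠L − ∠M ≈ 109.11°.
Law of sines gives ML = KM·sin K/sin L ≈ 128.95.
The bisector from M has length 2·KM·ML·cos(∠M/2)/(KM+ML) ≈ 113.89.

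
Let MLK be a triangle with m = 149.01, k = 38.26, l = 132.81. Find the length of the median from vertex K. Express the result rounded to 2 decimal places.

Median from K: ½√(2·m² + 2·l² − k²) ≈ 139.84.

m_K ≈ 139.84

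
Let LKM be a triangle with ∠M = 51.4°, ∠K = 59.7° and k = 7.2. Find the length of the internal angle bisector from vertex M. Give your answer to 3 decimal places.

The third angle is ∠L = 180° − ∠K − ∠M = 68.90°.
Law of sines: l = k·sin L/sin K ≈ 7.7801.
Law of sines: m = k·sin M/sin K ≈ 6.5172.
The bisector from M has length 2·l·k·cos(∠M/2)/(l+k) ≈ 6.739.

t_M ≈ 6.739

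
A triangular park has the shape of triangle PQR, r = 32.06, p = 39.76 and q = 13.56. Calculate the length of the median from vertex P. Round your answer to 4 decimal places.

Median from P: ½√(2·q² + 2·r² − p²) ≈ 14.514.

m_P ≈ 14.5136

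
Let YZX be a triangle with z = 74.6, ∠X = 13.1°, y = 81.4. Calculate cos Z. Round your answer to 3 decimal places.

By the law of cosines, x² = y² + z² − 2·y·z·cos X = 362.3, so x ≈ 19.034.
Law of cosines again: cos Z = (x² + y² − z²)/(2·x·y) ≈ 0.45925, so ∠Z ≈ 62.66°.

0.459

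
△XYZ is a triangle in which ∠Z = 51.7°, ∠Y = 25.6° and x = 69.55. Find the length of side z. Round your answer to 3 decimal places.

The third angle is ∠X = 180° − ∠Y − ∠Z = 102.70°.
Law of sines: z = x·sin Z/sin X ≈ 55.95.

55.950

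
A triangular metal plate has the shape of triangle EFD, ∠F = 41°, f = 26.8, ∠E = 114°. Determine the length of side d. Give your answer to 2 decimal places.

17.26

The third angle is ∠D = 180° − ∠E − ∠F = 25.00°.
Law of sines: d = f·sin D/sin F ≈ 17.264.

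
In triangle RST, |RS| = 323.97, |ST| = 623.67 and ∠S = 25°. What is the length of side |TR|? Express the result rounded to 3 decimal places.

By the law of cosines, |TR|² = |RS|² + |ST|² − 2·|RS|·|ST|·cos S = 1.2768e+05, so |TR| ≈ 357.33.

357.325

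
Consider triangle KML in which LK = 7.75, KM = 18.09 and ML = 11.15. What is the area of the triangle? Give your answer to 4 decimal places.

24.3139

Semiperimeter s = (11.15 + 7.75 + 18.09)/2 = 18.495.
Heron's formula: area = √(18.495·7.345·10.745·0.405) ≈ 24.314.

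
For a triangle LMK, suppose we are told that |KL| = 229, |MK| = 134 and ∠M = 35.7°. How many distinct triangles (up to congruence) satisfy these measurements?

|MK|·sin M = 134·sin(35.7°) ≈ 78.19.
Since |KL| ≥ |MK|, exactly one triangle exists.

1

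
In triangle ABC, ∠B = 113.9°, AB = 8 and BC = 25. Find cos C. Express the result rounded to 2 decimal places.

By the law of cosines, CA² = AB² + BC² − 2·AB·BC·cos B = 851.06, so CA ≈ 29.173.
Law of cosines again: cos C = (BC² + CA² − AB²)/(2·BC·CA) ≈ 0.96806, so ∠C ≈ 14.52°.

cos C ≈ 0.97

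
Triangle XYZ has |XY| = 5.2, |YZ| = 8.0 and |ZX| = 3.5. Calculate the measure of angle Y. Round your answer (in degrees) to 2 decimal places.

By the law of cosines, cos Y = (|XY|² + |YZ|² − |ZX|²) / (2·|XY|·|YZ|) ≈ 0.94700, so ∠Y ≈ 18.74°.

∠Y ≈ 18.74°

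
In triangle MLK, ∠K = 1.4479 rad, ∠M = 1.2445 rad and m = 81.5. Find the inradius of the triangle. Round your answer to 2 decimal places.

The third angle is ∠L = π − ∠K − ∠M = 0.4492 rad.
Law of sines: l = m·sin L/sin M ≈ 37.362.
Law of sines: k = m·sin K/sin M ≈ 85.391.
Area = ½·m·l·sin K ≈ 1511.
Semiperimeter s = (81.5+37.362+85.391)/2 = 102.13.
Inradius = area/s = 1511/102.13 ≈ 14.795.

r ≈ 14.80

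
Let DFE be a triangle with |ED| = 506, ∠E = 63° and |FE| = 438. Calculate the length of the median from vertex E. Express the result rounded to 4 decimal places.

m_E ≈ 402.8381

By the law of cosines, |DF|² = |FE|² + |ED|² − 2·|FE|·|ED|·cos E = 2.4665e+05, so |DF| ≈ 496.63.
Median from E: ½√(2·|FE|² + 2·|ED|² − |DF|²) ≈ 402.84.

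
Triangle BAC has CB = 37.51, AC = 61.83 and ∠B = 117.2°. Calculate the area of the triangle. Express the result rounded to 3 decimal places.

Law of sines: sin A = CB·sin B/AC ≈ 0.53958.
Since AC ≥ CB, only the acute value applies: ∠A ≈ 32.65°.
Then ∠C = 180° − ∠B − ∠A ≈ 30.15°.
Law of sines gives BA = AC·sin C/sin B ≈ 34.911.
Area = ½·AC·CB·sin C ≈ 582.35.

582.354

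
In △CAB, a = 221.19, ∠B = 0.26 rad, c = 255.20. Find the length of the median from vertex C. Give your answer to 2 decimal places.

By the law of cosines, b² = c² + a² − 2·c·a·cos B = 4951.1, so b ≈ 70.364.
Median from C: ½√(2·a² + 2·b² − c²) ≈ 103.23.

103.23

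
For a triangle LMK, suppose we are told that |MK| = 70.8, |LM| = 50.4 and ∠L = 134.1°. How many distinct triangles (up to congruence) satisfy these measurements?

1

|LM|·sin L = 50.4·sin(134.1°) ≈ 36.19.
Since ∠L is not acute, a triangle exists only if |MK| > |LM|; here |MK| > |LM|, so there is exactly one triangle.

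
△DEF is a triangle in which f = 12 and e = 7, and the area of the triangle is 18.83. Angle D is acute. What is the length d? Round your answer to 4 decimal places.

6.5445

From area = ½·e·f·sin D, we get sin D = 2·area/(e·f) ≈ 0.44833.
Taking the acute solution, ∠D ≈ 26.64°.
Law of cosines then gives d ≈ 6.5445.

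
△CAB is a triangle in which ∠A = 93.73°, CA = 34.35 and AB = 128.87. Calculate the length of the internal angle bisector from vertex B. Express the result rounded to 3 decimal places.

131.029

By the law of cosines, BC² = CA² + AB² − 2·CA·AB·cos A = 18363, so BC ≈ 135.51.
Law of cosines again: cos B = (AB² + BC² − CA²)/(2·AB·BC) ≈ 0.96748, so ∠B ≈ 14.65°.
The bisector from B has length 2·AB·BC·cos(∠B/2)/(AB+BC) ≈ 131.03.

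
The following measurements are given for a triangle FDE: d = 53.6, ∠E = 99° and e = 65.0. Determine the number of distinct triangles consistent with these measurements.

d·sin E = 53.6·sin(99°) ≈ 52.94.
Since ∠E is not acute, a triangle exists only if e > d; here e > d, so there is exactly one triangle.

1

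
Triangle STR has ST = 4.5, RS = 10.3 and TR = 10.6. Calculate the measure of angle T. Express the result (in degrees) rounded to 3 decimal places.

73.860

By the law of cosines, cos T = (ST² + TR² − RS²) / (2·ST·TR) ≈ 0.27799, so ∠T ≈ 73.86°.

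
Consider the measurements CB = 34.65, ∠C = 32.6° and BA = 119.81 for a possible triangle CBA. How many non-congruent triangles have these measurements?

1

CB·sin C = 34.65·sin(32.6°) ≈ 18.67.
Since BA ≥ CB, exactly one triangle exists.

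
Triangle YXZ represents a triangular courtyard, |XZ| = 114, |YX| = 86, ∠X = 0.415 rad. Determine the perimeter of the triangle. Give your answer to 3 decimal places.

perimeter ≈ 249.481

By the law of cosines, |ZY|² = |YX|² + |XZ|² − 2·|YX|·|XZ|·cos X = 2448.4, so |ZY| ≈ 49.481.
Semiperimeter s = (114+49.481+86)/2 = 124.74.
Perimeter = 114 + 49.481 + 86 = 249.48.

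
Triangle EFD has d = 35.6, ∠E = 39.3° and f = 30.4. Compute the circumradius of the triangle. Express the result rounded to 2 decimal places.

R ≈ 17.94

By the law of cosines, e² = f² + d² − 2·f·d·cos E = 516.56, so e ≈ 22.728.
Area = ½·f·d·sin E ≈ 342.74.
Circumradius = e/(2 sin E) ≈ 17.942.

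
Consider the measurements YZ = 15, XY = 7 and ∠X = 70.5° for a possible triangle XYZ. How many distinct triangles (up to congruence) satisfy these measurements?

1

XY·sin X = 7·sin(70.5°) ≈ 6.598.
Since YZ ≥ XY, exactly one triangle exists.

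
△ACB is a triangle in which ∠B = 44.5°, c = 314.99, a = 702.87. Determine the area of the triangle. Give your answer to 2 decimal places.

Area = ½·a·c·sin B ≈ 77590.

area ≈ 77589.61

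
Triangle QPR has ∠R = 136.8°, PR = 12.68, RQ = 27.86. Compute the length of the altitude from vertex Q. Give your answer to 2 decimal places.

By the law of cosines, QP² = PR² + RQ² − 2·PR·RQ·cos R = 1452, so QP ≈ 38.105.
Area = ½·PR·RQ·sin R ≈ 120.91.
The altitude from Q has length 2·area/PR ≈ 19.071.

h_Q ≈ 19.07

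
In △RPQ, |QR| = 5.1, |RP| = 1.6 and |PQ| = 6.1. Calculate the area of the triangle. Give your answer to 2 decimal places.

area ≈ 3.46

Semiperimeter s = (6.1 + 5.1 + 1.6)/2 = 6.4.
Heron's formula: area = √(6.4·0.3·1.3·4.8) ≈ 3.4613.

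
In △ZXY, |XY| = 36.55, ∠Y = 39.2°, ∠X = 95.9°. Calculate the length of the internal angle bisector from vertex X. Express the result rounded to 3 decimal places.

23.129

The third angle is ∠Z = 180° − ∠X − ∠Y = 44.90°.
Law of sines: |YZ| = |XY|·sin X/sin Z ≈ 51.506.
Law of sines: |ZX| = |XY|·sin Y/sin Z ≈ 32.726.
The bisector from X has length 2·|ZX|·|XY|·cos(∠X/2)/(|ZX|+|XY|) ≈ 23.129.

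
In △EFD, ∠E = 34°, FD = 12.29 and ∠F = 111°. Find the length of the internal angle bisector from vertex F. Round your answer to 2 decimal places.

t_F ≈ 7.05

The third angle is ∠D = 180° − ∠E − ∠F = 35.00°.
Law of sines: DE = FD·sin F/sin E ≈ 20.518.
Law of sines: EF = FD·sin D/sin E ≈ 12.606.
The bisector from F has length 2·EF·FD·cos(∠F/2)/(EF+FD) ≈ 7.0495.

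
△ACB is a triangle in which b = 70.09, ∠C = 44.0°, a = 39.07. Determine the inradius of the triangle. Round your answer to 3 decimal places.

11.952

By the law of cosines, c² = b² + a² − 2·b·a·cos C = 2499.4, so c ≈ 49.994.
Area = ½·b·a·sin C ≈ 951.13.
Semiperimeter s = (39.07+49.994+70.09)/2 = 79.577.
Inradius = area/s = 951.13/79.577 ≈ 11.952.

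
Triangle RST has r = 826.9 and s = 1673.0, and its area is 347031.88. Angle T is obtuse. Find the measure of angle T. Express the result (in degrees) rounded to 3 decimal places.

From area = ½·r·s·sin T, we get sin T = 2·area/(r·s) ≈ 0.50171.
Taking the obtuse solution, ∠T ≈ 149.89°.

149.887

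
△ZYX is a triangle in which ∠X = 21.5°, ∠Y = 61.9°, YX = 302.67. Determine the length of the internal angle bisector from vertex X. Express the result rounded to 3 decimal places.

The third angle is ∠Z = 180° − ∠Y − ∠X = 96.60°.
Law of sines: XZ = YX·sin Y/sin Z ≈ 268.77.
Law of sines: ZY = YX·sin X/sin Z ≈ 111.67.
The bisector from X has length 2·YX·XZ·cos(∠X/2)/(YX+XZ) ≈ 279.72.

279.720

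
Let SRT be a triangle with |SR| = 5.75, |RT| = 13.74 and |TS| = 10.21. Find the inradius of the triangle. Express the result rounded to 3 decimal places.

Semiperimeter s = (13.74 + 10.21 + 5.75)/2 = 14.85.
Heron's formula: area = √(14.85·1.11·4.64·9.1) ≈ 26.382.
Inradius = area/s = 26.382/14.85 ≈ 1.7766.

1.777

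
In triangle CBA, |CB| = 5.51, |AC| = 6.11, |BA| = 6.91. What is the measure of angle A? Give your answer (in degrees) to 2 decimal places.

49.61

By the law of cosines, cos A = (|BA|² + |AC|² − |CB|²) / (2·|BA|·|AC|) ≈ 0.64803, so ∠A ≈ 49.61°.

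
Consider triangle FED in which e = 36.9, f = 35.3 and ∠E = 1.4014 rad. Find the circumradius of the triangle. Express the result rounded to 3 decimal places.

Law of sines: sin F = f·sin E/e ≈ 0.94295.
Since e ≥ f, only the acute value applies: ∠F ≈ 1.2314 rad.
Then ∠D = π − ∠E − ∠F ≈ 0.5088 rad.
Law of sines gives d = e·sin D/sin E ≈ 18.237.
Circumradius = e/(2 sin E) ≈ 18.718.

R ≈ 18.718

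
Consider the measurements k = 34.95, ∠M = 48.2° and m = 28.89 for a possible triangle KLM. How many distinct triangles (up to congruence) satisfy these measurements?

2

k·sin M = 34.95·sin(48.2°) ≈ 26.05.
Since k sin M < m < k (26.05 < 28.89 < 34.95), two triangles exist.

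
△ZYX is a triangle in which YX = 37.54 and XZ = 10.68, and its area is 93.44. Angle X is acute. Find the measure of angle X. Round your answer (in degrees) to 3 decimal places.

∠X ≈ 27.783°

From area = ½·YX·XZ·sin X, we get sin X = 2·area/(YX·XZ) ≈ 0.46612.
Taking the acute solution, ∠X ≈ 27.78°.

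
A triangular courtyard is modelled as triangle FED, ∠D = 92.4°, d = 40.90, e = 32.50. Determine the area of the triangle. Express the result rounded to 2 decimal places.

area ≈ 381.65

Law of sines: sin E = e·sin D/d ≈ 0.79392.
Since d ≥ e, only the acute value applies: ∠E ≈ 52.55°.
Then ∠F = 180° − ∠D − ∠E ≈ 35.05°.
Law of sines gives f = d·sin F/sin D ≈ 23.507.
Area = ½·d·e·sin F ≈ 381.65.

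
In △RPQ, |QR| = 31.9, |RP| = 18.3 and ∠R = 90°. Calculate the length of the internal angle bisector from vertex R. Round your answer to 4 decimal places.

By the law of cosines, |PQ|² = |QR|² + |RP|² − 2·|QR|·|RP|·cos R = 1352.5, so |PQ| ≈ 36.776.
The bisector from R has length 2·|QR|·|RP|·cos(∠R/2)/(|QR|+|RP|) ≈ 16.446.

t_R ≈ 16.4457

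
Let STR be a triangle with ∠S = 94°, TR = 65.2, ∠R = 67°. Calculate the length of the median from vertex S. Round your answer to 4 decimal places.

The third angle is ∠T = 180° − ∠R − ∠S = 19.00°.
Law of sines: RS = TR·sin T/sin S ≈ 21.279.
Law of sines: ST = TR·sin R/sin S ≈ 60.163.
Median from S: ½√(2·RS² + 2·ST² − TR²) ≈ 31.2.

m_S ≈ 31.2003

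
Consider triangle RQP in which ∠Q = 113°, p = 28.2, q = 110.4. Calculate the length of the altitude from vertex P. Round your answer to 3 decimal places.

Law of sines: sin P = p·sin Q/q ≈ 0.23513.
Since q ≥ p, only the acute value applies: ∠P ≈ 13.60°.
Then ∠R = 180° − ∠Q − ∠P ≈ 53.40°.
Law of sines gives r = q·sin R/sin Q ≈ 96.286.
Area = ½·q·p·sin R ≈ 1249.7.
The altitude from P has length 2·area/p ≈ 88.632.

88.632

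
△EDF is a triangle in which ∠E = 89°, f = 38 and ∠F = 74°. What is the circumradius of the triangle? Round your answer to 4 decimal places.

19.7657

The third angle is ∠D = 180° − ∠F − ∠E = 17.00°.
Law of sines: e = f·sin E/sin F ≈ 39.525.
Law of sines: d = f·sin D/sin F ≈ 11.558.
Circumradius = f/(2 sin F) ≈ 19.766.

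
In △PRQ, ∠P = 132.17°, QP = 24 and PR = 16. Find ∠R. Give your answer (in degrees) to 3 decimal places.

By the law of cosines, RQ² = QP² + PR² − 2·QP·PR·cos P = 1347.6, so RQ ≈ 36.709.
Law of cosines again: cos R = (PR² + RQ² − QP²)/(2·PR·RQ) ≈ 0.87476, so ∠R ≈ 28.98°.

28.983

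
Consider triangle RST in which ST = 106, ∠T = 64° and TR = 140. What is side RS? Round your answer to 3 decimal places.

133.511

By the law of cosines, RS² = ST² + TR² − 2·ST·TR·cos T = 17825, so RS ≈ 133.51.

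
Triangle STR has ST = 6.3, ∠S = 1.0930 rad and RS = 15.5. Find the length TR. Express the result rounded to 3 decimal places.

13.789

By the law of cosines, TR² = RS² + ST² − 2·RS·ST·cos S = 190.14, so TR ≈ 13.789.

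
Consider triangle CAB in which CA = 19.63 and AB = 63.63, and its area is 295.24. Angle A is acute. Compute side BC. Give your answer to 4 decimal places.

47.2522

From area = ½·CA·AB·sin A, we get sin A = 2·area/(CA·AB) ≈ 0.47274.
Taking the acute solution, ∠A ≈ 28.21°.
Law of cosines then gives BC ≈ 47.252.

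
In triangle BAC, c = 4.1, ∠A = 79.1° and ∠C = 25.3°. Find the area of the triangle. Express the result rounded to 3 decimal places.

area ≈ 18.706

The third angle is ∠B = 180° − ∠A − ∠C = 75.60°.
Law of sines: b = c·sin B/sin C ≈ 9.2924.
Law of sines: a = c·sin A/sin C ≈ 9.4207.
Area = ½·c·b·sin A ≈ 18.706.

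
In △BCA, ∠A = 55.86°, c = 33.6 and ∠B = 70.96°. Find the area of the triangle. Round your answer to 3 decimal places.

The third angle is ∠C = 180° − ∠A − ∠B = 53.18°.
Law of sines: b = c·sin B/sin C ≈ 39.676.
Law of sines: a = c·sin A/sin C ≈ 34.739.
Area = ½·c·b·sin A ≈ 551.69.

area ≈ 551.693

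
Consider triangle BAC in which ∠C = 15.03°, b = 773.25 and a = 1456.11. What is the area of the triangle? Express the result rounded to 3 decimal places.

area ≈ 145991.683

Area = ½·b·a·sin C ≈ 1.4599e+05.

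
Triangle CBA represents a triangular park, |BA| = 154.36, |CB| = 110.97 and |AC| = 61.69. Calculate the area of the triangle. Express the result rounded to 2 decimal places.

area ≈ 2829.07

Semiperimeter s = (154.36 + 61.69 + 110.97)/2 = 163.51.
Heron's formula: area = √(163.51·9.15·101.82·52.54) ≈ 2829.1.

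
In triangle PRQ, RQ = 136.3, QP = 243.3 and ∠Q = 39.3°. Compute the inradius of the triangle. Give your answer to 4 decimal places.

By the law of cosines, PR² = RQ² + QP² − 2·RQ·QP·cos Q = 26449, so PR ≈ 162.63.
Area = ½·RQ·QP·sin Q ≈ 10502.
Semiperimeter s = (136.3+243.3+162.63)/2 = 271.12.
Inradius = area/s = 10502/271.12 ≈ 38.736.

r ≈ 38.7364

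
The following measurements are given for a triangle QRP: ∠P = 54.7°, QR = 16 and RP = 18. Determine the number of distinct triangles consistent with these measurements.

RP·sin P = 18·sin(54.7°) ≈ 14.69.
Since RP sin P < QR < RP (14.69 < 16 < 18), two triangles exist.

2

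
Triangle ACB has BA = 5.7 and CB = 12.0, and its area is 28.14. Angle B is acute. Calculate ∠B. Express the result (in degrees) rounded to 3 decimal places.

∠B ≈ 55.367°

From area = ½·CB·BA·sin B, we get sin B = 2·area/(CB·BA) ≈ 0.82281.
Taking the acute solution, ∠B ≈ 55.37°.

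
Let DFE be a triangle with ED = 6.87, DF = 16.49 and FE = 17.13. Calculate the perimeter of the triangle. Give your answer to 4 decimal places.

Perimeter = 17.13 + 6.87 + 16.49 = 40.49.

perimeter ≈ 40.4900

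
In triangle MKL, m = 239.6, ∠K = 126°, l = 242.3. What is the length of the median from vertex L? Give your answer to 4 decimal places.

By the law of cosines, k² = l² + m² − 2·l·m·cos K = 1.8437e+05, so k ≈ 429.38.
Median from L: ½√(2·m² + 2·k² − l²) ≈ 325.9.

m_L ≈ 325.8978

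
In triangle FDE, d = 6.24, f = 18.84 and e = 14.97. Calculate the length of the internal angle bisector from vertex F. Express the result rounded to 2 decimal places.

By the law of cosines, cos F = (d² + e² − f²) / (2·d·e) ≈ -0.49194, so ∠F ≈ 2.085 rad.
The bisector from F has length 2·d·e·cos(∠F/2)/(d+e) ≈ 4.4395.

t_F ≈ 4.44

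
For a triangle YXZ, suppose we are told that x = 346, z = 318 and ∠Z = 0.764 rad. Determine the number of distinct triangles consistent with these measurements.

x·sin Z = 346·sin(0.764 rad) ≈ 239.4.
Since x sin Z < z < x (239.4 < 318 < 346), two triangles exist.

2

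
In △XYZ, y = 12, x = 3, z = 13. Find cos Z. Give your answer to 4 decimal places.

-0.2222

By the law of cosines, cos Z = (x² + y² − z²) / (2·x·y) ≈ -0.22222, so ∠Z ≈ 102.84°.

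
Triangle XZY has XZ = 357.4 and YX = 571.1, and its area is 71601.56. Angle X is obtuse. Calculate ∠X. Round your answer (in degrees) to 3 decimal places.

From area = ½·YX·XZ·sin X, we get sin X = 2·area/(YX·XZ) ≈ 0.70159.
Taking the obtuse solution, ∠X ≈ 135.44°.

∠X ≈ 135.445°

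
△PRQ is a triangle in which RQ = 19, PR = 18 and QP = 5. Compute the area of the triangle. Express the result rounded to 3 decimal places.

area ≈ 44.900

Semiperimeter s = (19 + 5 + 18)/2 = 21.
Heron's formula: area = √(21·2·16·3) ≈ 44.9.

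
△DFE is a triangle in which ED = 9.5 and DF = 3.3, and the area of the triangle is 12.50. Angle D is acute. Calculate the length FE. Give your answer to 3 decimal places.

From area = ½·ED·DF·sin D, we get sin D = 2·area/(ED·DF) ≈ 0.79745.
Taking the acute solution, ∠D ≈ 52.89°.
Law of cosines then gives FE ≈ 7.9566.

7.957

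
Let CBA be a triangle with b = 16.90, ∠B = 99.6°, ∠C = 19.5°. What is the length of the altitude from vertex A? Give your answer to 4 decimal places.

The third angle is ∠A = 180° − ∠C − ∠B = 60.90°.
Law of sines: c = b·sin C/sin B ≈ 5.7215.
Law of sines: a = b·sin A/sin B ≈ 14.976.
Area = ½·b·c·sin A ≈ 42.244.
The altitude from A has length 2·area/a ≈ 5.6413.

5.6413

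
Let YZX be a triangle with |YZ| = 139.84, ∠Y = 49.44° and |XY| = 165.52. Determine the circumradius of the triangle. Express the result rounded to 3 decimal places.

By the law of cosines, |ZX|² = |XY|² + |YZ|² − 2·|XY|·|YZ|·cos Y = 16851, so |ZX| ≈ 129.81.
Area = ½·|XY|·|YZ|·sin Y ≈ 8792.4.
Circumradius = |ZX|/(2 sin Y) ≈ 85.432.

R ≈ 85.432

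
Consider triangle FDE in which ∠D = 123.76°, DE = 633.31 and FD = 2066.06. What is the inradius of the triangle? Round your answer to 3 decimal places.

r ≈ 210.245

By the law of cosines, EF² = FD² + DE² − 2·FD·DE·cos D = 6.1239e+06, so EF ≈ 2474.7.
Area = ½·FD·DE·sin D ≈ 5.4391e+05.
Semiperimeter s = (633.31+2474.7+2066.1)/2 = 2587.
Inradius = area/s = 5.4391e+05/2587 ≈ 210.25.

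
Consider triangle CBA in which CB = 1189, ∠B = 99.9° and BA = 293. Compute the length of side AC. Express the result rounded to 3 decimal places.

By the law of cosines, AC² = CB² + BA² − 2·CB·BA·cos B = 1.6194e+06, so AC ≈ 1272.5.

1272.542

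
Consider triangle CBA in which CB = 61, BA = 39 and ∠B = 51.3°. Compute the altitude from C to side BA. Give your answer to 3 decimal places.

By the law of cosines, AC² = CB² + BA² − 2·CB·BA·cos B = 2267.1, so AC ≈ 47.614.
Area = ½·CB·BA·sin B ≈ 928.32.
The altitude from C has length 2·area/BA ≈ 47.606.

h_C ≈ 47.606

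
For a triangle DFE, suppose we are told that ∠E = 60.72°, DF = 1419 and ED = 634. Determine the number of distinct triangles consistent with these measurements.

ED·sin E = 634·sin(60.72°) ≈ 553.
Since DF ≥ ED, exactly one triangle exists.

1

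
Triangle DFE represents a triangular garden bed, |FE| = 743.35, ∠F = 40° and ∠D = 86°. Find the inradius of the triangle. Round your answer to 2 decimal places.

157.82

The third angle is ∠E = 180° − ∠D − ∠F = 54.00°.
Law of sines: |ED| = |FE|·sin F/sin D ≈ 478.98.
Law of sines: |DF| = |FE|·sin E/sin D ≈ 602.85.
Area = ½·|FE|·|ED|·sin E ≈ 1.4403e+05.
Semiperimeter s = (743.35+478.98+602.85)/2 = 912.59.
Inradius = area/s = 1.4403e+05/912.59 ≈ 157.82.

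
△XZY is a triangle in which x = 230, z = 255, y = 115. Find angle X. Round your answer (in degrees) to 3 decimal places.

By the law of cosines, cos X = (z² + y² − x²) / (2·z·y) ≈ 0.43223, so ∠X ≈ 64.39°.

∠X ≈ 64.391°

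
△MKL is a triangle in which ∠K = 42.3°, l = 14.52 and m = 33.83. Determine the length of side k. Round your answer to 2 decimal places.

25.07

By the law of cosines, k² = l² + m² − 2·l·m·cos K = 628.67, so k ≈ 25.073.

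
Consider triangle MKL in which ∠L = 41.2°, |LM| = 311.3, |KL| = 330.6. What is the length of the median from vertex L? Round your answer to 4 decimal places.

300.4475

By the law of cosines, |MK|² = |KL|² + |LM|² − 2·|KL|·|LM|·cos L = 51333, so |MK| ≈ 226.57.
Median from L: ½√(2·|KL|² + 2·|LM|² − |MK|²) ≈ 300.45.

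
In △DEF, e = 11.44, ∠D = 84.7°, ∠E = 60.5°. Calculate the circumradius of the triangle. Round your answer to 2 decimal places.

The third angle is ∠F = 180° − ∠D − ∠E = 34.80°.
Law of sines: d = e·sin D/sin E ≈ 13.088.
Law of sines: f = e·sin F/sin E ≈ 7.5015.
Circumradius = e/(2 sin E) ≈ 6.572.

6.57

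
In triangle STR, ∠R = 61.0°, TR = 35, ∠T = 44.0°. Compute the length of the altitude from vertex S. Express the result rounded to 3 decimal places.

The third angle is ∠S = 180° − ∠T − ∠R = 75.00°.
Law of sines: RS = TR·sin T/sin S ≈ 25.171.
Law of sines: ST = TR·sin R/sin S ≈ 31.692.
Area = ½·TR·RS·sin R ≈ 385.26.
The altitude from S has length 2·area/TR ≈ 22.015.

22.015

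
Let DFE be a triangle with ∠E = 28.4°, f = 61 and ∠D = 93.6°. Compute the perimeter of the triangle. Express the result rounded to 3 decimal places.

perimeter ≈ 167.000

The third angle is ∠F = 180° − ∠E − ∠D = 58.00°.
Law of sines: d = f·sin D/sin F ≈ 71.788.
Law of sines: e = f·sin E/sin F ≈ 34.212.
Semiperimeter s = (71.788+61+34.212)/2 = 83.5.
Perimeter = 71.788 + 61 + 34.212 = 167.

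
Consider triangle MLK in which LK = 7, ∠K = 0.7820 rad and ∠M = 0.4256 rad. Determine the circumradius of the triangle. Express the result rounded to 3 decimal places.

8.477

The third angle is ∠L = π − ∠K − ∠M = 1.9340 rad.
Law of sines: KM = LK·sin L/sin M ≈ 15.849.
Law of sines: ML = LK·sin K/sin M ≈ 11.948.
Circumradius = LK/(2 sin M) ≈ 8.4773.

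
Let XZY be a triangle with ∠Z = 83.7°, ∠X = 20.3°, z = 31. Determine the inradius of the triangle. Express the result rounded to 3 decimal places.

The third angle is ∠Y = 180° − ∠X − ∠Z = 76.00°.
Law of sines: x = z·sin X/sin Z ≈ 10.82.
Law of sines: y = z·sin Y/sin Z ≈ 30.262.
Area = ½·z·x·sin Y ≈ 162.73.
Semiperimeter s = (10.82+31+30.262)/2 = 36.041.
Inradius = area/s = 162.73/36.041 ≈ 4.5152.

r ≈ 4.515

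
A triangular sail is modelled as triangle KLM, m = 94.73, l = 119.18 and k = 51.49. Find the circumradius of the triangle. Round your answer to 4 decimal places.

By the law of cosines, cos K = (l² + m² − k²) / (2·l·m) ≈ 0.90906, so ∠K ≈ 24.62°.
Circumradius = k/(2 sin K) ≈ 61.788.

R ≈ 61.7881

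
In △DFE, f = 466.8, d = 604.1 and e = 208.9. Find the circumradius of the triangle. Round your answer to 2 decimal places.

356.23

By the law of cosines, cos D = (f² + e² − d²) / (2·f·e) ≈ -0.53015, so ∠D ≈ 122.02°.
Circumradius = d/(2 sin D) ≈ 356.23.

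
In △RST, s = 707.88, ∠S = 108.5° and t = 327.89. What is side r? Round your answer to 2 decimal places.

531.89

Law of sines: sin T = t·sin S/s ≈ 0.43926.
Since s ≥ t, only the acute value applies: ∠T ≈ 26.06°.
Then ∠R = 180° − ∠S − ∠T ≈ 45.44°.
Law of sines gives r = s·sin R/sin S ≈ 531.89.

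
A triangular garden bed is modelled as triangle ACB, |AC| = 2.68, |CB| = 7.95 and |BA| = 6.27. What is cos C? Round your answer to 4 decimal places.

By the law of cosines, cos C = (|AC|² + |CB|² − |BA|²) / (2·|AC|·|CB|) ≈ 0.72918, so ∠C ≈ 43.18°.

0.7292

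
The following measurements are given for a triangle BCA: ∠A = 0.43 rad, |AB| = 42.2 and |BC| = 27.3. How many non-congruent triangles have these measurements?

|AB|·sin A = 42.2·sin(0.43 rad) ≈ 17.59.
Since |AB| sin A < |BC| < |AB| (17.59 < 27.3 < 42.2), two triangles exist.

2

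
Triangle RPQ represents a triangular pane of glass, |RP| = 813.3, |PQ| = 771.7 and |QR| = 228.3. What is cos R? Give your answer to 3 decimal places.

cos R ≈ 0.318

By the law of cosines, cos R = (|QR|² + |RP|² − |PQ|²) / (2·|QR|·|RP|) ≈ 0.31791, so ∠R ≈ 71.46°.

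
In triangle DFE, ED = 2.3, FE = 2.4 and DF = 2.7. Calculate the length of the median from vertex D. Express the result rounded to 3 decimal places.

m_D ≈ 2.202

Median from D: ½√(2·ED² + 2·DF² − FE²) ≈ 2.2023.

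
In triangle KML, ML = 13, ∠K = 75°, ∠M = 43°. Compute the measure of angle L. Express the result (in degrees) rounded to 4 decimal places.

∠L ≈ 62.0000°

The third angle is ∠L = 180° − ∠K − ∠M = 62.00°.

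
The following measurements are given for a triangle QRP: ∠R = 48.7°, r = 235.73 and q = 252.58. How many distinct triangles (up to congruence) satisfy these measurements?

q·sin R = 252.58·sin(48.7°) ≈ 189.8.
Since q sin R < r < q (189.8 < 235.73 < 252.58), two triangles exist.

2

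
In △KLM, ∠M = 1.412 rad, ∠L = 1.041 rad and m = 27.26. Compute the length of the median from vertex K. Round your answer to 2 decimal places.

The third angle is ∠K = π − ∠L − ∠M = 0.689 rad.
Law of sines: k = m·sin K/sin M ≈ 17.543.
Law of sines: l = m·sin L/sin M ≈ 23.823.
Median from K: ½√(2·l² + 2·m² − k²) ≈ 24.049.

m_K ≈ 24.05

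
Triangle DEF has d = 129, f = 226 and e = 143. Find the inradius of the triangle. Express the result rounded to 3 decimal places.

Semiperimeter s = (129 + 143 + 226)/2 = 249.
Heron's formula: area = √(249·120·106·23) ≈ 8535.1.
Inradius = area/s = 8535.1/249 ≈ 34.277.

r ≈ 34.277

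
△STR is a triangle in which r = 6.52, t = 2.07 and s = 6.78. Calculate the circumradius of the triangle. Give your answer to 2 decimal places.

3.39

By the law of cosines, cos S = (t² + r² − s²) / (2·t·r) ≈ 0.03063, so ∠S ≈ 1.5402 rad.
Circumradius = s/(2 sin S) ≈ 3.3916.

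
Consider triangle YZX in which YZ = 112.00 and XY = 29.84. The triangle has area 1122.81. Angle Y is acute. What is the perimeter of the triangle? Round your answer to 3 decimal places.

From area = ½·XY·YZ·sin Y, we get sin Y = 2·area/(XY·YZ) ≈ 0.67192.
Taking the acute solution, ∠Y ≈ 0.737 rad.
Law of cosines then gives ZX ≈ 92.109.
Perimeter = 92.109 + 29.84 + 112 = 233.95.

233.949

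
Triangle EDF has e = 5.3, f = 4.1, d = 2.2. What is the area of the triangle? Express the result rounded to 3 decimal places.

Semiperimeter s = (5.3 + 2.2 + 4.1)/2 = 5.8.
Heron's formula: area = √(5.8·0.5·3.6·1.7) ≈ 4.2128.

area ≈ 4.213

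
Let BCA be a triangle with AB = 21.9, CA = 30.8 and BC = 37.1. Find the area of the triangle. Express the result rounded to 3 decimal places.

Semiperimeter s = (30.8 + 21.9 + 37.1)/2 = 44.9.
Heron's formula: area = √(44.9·14.1·23·7.8) ≈ 337.01.

337.011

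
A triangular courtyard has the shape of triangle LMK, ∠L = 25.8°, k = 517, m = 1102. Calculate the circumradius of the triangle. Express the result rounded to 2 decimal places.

By the law of cosines, l² = m² + k² − 2·m·k·cos L = 4.5581e+05, so l ≈ 675.14.
Area = ½·m·k·sin L ≈ 1.2398e+05.
Circumradius = l/(2 sin L) ≈ 775.61.

R ≈ 775.61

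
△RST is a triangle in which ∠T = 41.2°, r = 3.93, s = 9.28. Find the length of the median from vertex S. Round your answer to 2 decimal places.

m_S ≈ 3.09

By the law of cosines, t² = r² + s² − 2·r·s·cos T = 46.682, so t ≈ 6.8324.
Median from S: ½√(2·t² + 2·r² − s²) ≈ 3.0877.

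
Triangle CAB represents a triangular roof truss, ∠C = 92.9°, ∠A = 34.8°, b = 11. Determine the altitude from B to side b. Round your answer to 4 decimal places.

7.9242

The third angle is ∠B = 180° − ∠C − ∠A = 52.30°.
Law of sines: c = b·sin C/sin B ≈ 13.885.
Law of sines: a = b·sin A/sin B ≈ 7.9344.
Area = ½·b·c·sin A ≈ 43.583.
The altitude from B has length 2·area/b ≈ 7.9242.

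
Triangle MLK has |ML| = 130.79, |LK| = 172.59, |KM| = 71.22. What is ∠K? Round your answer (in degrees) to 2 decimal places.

∠K ≈ 43.77°

By the law of cosines, cos K = (|LK|² + |KM|² − |ML|²) / (2·|LK|·|KM|) ≈ 0.72217, so ∠K ≈ 43.77°.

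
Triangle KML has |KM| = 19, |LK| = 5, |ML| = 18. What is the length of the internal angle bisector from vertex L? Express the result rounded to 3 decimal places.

By the law of cosines, cos L = (|ML|² + |LK|² − |KM|²) / (2·|ML|·|LK|) ≈ -0.06667, so ∠L ≈ 1.638 rad.
The bisector from L has length 2·|ML|·|LK|·cos(∠L/2)/(|ML|+|LK|) ≈ 5.3462.

5.346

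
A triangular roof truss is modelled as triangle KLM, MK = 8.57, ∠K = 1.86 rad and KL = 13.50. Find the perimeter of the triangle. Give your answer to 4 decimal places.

By the law of cosines, LM² = MK² + KL² − 2·MK·KL·cos K = 321.68, so LM ≈ 17.936.
Semiperimeter s = (17.936+8.57+13.5)/2 = 20.003.
Perimeter = 17.936 + 8.57 + 13.5 = 40.006.

perimeter ≈ 40.0056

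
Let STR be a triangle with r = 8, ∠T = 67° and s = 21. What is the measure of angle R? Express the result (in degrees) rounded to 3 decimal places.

By the law of cosines, t² = r² + s² − 2·r·s·cos T = 373.71, so t ≈ 19.332.
Law of cosines again: cos R = (s² + t² − r²)/(2·s·t) ≈ 0.92460, so ∠R ≈ 22.39°.

22.391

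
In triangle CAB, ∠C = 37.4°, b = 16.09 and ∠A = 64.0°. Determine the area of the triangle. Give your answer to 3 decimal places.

72.086

The third angle is ∠B = 180° − ∠C − ∠A = 78.60°.
Law of sines: c = b·sin C/sin B ≈ 9.9694.
Law of sines: a = b·sin A/sin B ≈ 14.753.
Area = ½·b·c·sin A ≈ 72.086.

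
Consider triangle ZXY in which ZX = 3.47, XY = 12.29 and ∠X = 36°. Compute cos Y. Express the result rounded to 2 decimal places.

cos Y ≈ 0.98

By the law of cosines, YZ² = ZX² + XY² − 2·ZX·XY·cos X = 94.082, so YZ ≈ 9.6996.
Law of cosines again: cos Y = (XY² + YZ² − ZX²)/(2·XY·YZ) ≈ 0.97764, so ∠Y ≈ 12.14°.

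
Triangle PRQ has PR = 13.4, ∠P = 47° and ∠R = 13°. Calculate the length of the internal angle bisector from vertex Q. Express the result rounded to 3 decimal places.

2.662

The third angle is ∠Q = 180° − ∠P − ∠R = 120.00°.
Law of sines: RQ = PR·sin P/sin Q ≈ 11.316.
Law of sines: QP = PR·sin R/sin Q ≈ 3.4807.
The bisector from Q has length 2·RQ·QP·cos(∠Q/2)/(RQ+QP) ≈ 2.6619.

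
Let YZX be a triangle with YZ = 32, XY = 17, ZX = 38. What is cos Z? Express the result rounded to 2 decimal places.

By the law of cosines, cos Z = (YZ² + ZX² − XY²) / (2·YZ·ZX) ≈ 0.89597, so ∠Z ≈ 26.37°.

cos Z ≈ 0.90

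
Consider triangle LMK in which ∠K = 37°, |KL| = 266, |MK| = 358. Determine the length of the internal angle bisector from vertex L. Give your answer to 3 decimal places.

By the law of cosines, |LM|² = |MK|² + |KL|² − 2·|MK|·|KL|·cos K = 46815, so |LM| ≈ 216.37.
Law of cosines again: cos L = (|KL|² + |LM|² − |MK|²)/(2·|KL|·|LM|) ≈ -0.09203, so ∠L ≈ 95.28°.
The bisector from L has length 2·|KL|·|LM|·cos(∠L/2)/(|KL|+|LM|) ≈ 160.79.

t_L ≈ 160.786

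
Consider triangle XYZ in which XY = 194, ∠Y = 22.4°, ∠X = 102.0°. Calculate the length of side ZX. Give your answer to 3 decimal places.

The third angle is ∠Z = 180° − ∠X − ∠Y = 55.60°.
Law of sines: ZX = XY·sin Y/sin Z ≈ 89.597.

89.597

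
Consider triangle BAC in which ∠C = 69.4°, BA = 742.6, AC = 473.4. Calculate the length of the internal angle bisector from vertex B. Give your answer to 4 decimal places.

t_B ≈ 714.2708

Law of sines: sin B = AC·sin C/BA ≈ 0.59673.
Since BA ≥ AC, only the acute value applies: ∠B ≈ 36.64°.
Then ∠A = 180° − ∠C − ∠B ≈ 73.96°.
Law of sines gives CB = BA·sin A/sin C ≈ 762.46.
The bisector from B has length 2·CB·BA·cos(∠B/2)/(CB+BA) ≈ 714.27.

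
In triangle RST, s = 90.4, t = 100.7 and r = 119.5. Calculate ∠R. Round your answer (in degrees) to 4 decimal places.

By the law of cosines, cos R = (s² + t² − r²) / (2·s·t) ≈ 0.22148, so ∠R ≈ 77.20°.

77.2040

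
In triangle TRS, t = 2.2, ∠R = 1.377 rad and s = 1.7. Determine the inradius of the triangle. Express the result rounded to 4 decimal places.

0.5727

By the law of cosines, r² = s² + t² − 2·s·t·cos R = 6.2895, so r ≈ 2.5079.
Area = ½·s·t·sin R ≈ 1.835.
Semiperimeter p = (2.2+2.5079+1.7)/2 = 3.2039.
Inradius = area/p = 1.835/3.2039 ≈ 0.57273.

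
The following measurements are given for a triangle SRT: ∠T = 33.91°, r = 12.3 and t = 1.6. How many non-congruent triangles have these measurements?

0

r·sin T = 12.3·sin(33.91°) ≈ 6.862.
Since t = 1.6 < 6.862 = r sin T, no triangle exists.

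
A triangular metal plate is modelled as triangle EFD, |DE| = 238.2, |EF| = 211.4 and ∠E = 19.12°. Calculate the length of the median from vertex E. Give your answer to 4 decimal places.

By the law of cosines, |FD|² = |DE|² + |EF|² − 2·|DE|·|EF|·cos E = 6274, so |FD| ≈ 79.209.
Median from E: ½√(2·|DE|² + 2·|EF|² − |FD|²) ≈ 221.69.

221.6892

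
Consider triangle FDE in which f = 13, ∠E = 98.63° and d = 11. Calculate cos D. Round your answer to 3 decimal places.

0.803

By the law of cosines, e² = f² + d² − 2·f·d·cos E = 332.92, so e ≈ 18.246.
Law of cosines again: cos D = (e² + f² − d²)/(2·e·f) ≈ 0.80295, so ∠D ≈ 36.59°.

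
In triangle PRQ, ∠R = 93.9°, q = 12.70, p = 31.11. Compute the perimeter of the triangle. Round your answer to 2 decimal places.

By the law of cosines, r² = q² + p² − 2·q·p·cos R = 1182.9, so r ≈ 34.393.
Semiperimeter s = (31.11+34.393+12.7)/2 = 39.101.
Perimeter = 31.11 + 34.393 + 12.7 = 78.203.

78.20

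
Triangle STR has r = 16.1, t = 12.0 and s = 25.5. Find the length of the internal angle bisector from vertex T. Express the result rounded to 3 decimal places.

By the law of cosines, cos T = (r² + s² − t²) / (2·r·s) ≈ 0.93224, so ∠T ≈ 21.21°.
The bisector from T has length 2·r·s·cos(∠T/2)/(r+s) ≈ 19.401.

19.401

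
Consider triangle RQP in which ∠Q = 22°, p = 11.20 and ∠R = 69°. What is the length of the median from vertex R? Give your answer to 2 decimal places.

The third angle is ∠P = 180° − ∠R − ∠Q = 89.00°.
Law of sines: r = p·sin R/sin P ≈ 10.458.
Law of sines: q = p·sin Q/sin P ≈ 4.1962.
Median from R: ½√(2·q² + 2·p² − r²) ≈ 6.6471.

6.65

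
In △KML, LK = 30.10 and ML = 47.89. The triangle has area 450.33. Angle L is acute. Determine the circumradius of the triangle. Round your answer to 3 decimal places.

R ≈ 24.646

From area = ½·ML·LK·sin L, we get sin L = 2·area/(ML·LK) ≈ 0.62481.
Taking the acute solution, ∠L ≈ 38.67°.
Law of cosines then gives KM ≈ 30.798.
Circumradius = KM/(2 sin L) ≈ 24.646.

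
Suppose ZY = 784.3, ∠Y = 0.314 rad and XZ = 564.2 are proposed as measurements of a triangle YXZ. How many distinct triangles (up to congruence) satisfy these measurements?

2

ZY·sin Y = 784.3·sin(0.314 rad) ≈ 242.2.
Since ZY sin Y < XZ < ZY (242.2 < 564.2 < 784.3), two triangles exist.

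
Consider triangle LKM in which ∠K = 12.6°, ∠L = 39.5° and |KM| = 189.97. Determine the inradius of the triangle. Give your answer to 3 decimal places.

The third angle is ∠M = 180° − ∠L − ∠K = 127.90°.
Law of sines: |ML| = |KM|·sin K/sin L ≈ 65.15.
Law of sines: |LK| = |KM|·sin M/sin L ≈ 235.67.
Area = ½·|KM|·|ML|·sin M ≈ 4883.1.
Semiperimeter s = (189.97+65.15+235.67)/2 = 245.39.
Inradius = area/s = 4883.1/245.39 ≈ 19.899.

r ≈ 19.899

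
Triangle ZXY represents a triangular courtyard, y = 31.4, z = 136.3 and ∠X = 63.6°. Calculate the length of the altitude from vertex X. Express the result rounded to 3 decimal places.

By the law of cosines, x² = y² + z² − 2·y·z·cos X = 15758, so x ≈ 125.53.
Area = ½·y·z·sin X ≈ 1916.7.
The altitude from X has length 2·area/x ≈ 30.538.

30.538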